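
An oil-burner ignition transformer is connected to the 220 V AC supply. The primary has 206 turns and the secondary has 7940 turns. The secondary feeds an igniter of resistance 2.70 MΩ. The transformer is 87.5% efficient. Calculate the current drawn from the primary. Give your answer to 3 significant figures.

I_p ≈ 0.138 A

V_s = 220 × 7940/206 = 8479.6 V.
I_s = V_s/R = 8479.6/(2.70×10^6) = 0.0031406 A.
P_out = V_s I_s = 8479.6 × 0.0031406 = 26.631 W.
P_in = P_out/η = 26.631/0.875 = 30.435 W.
I_p = P_in/V_p = 30.435/220 = 0.138 A.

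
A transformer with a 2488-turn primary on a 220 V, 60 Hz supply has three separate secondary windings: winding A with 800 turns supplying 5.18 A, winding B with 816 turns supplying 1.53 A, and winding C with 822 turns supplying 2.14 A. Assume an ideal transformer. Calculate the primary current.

I_p ≈ 2.87 A

V_A = 220 × 800/2488 = 70.740 V; V_B = 220 × 816/2488 = 72.154 V; V_C = 220 × 822/2488 = 72.685 V.
P_out = V_A I_A + V_B I_B + V_C I_C = 70.740×5.18 + 72.154×1.53 + 72.685×2.14 = 366.43 + 110.40 + 155.55 = 632.37 W.
Ideal ⇒ P_in = P_out, so I_p = P_out/V_p = 632.37/220 = 2.87 A.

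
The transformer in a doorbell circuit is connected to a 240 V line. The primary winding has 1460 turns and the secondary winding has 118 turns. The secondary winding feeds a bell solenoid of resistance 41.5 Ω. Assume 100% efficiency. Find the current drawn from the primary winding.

V_s = V_p × N_s/N_p = 240 × 118/1460 = 19.397 V.
I_s = V_s/R = 19.397/41.5 = 0.46740 A.
For an ideal transformer I_p N_p = I_s N_s, so I_p = 0.46740 × 118/1460 = 0.0378 A.

I_p ≈ 0.0378 A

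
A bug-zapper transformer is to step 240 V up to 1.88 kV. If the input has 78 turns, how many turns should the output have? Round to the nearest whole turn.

N_out = 611 turns

N_out/N_in = V_out/V_in, so N_out = 78 × 1880/240 = 611.0 ≈ 611 turns.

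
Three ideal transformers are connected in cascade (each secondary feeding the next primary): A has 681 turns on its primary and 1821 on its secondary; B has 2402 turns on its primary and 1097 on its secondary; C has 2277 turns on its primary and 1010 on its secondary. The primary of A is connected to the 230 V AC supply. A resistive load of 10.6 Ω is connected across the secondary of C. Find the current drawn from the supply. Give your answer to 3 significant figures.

I_supply ≈ 6.37 A

Secondary of A: V = 230.00 × 1821/681 = 615.02 V.
Secondary of B: V = 615.02 × 1097/2402 = 280.88 V.
Secondary of C: V = 280.88 × 1010/2277 = 124.59 V.
I_load = 124.59/10.6 = 11.754 A, so P_out = 124.59 × 11.754 = 1464.4 W.
All ideal ⇒ P_in = P_out, so I_supply = 1464.4/230 = 6.37 A.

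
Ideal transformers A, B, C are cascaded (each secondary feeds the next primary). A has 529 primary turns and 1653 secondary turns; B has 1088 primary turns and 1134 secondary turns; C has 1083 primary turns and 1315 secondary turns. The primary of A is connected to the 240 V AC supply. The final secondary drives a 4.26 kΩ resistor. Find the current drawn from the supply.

Secondary of A: V = 240.00 × 1653/529 = 749.94 V.
Secondary of B: V = 749.94 × 1134/1088 = 781.65 V.
Secondary of C: V = 781.65 × 1315/1083 = 949.10 V.
I_load = 949.10/4260 = 0.22279 A, so P_out = 949.10 × 0.22279 = 211.45 W.
All ideal ⇒ P_in = P_out, so I_supply = 211.45/240 = 0.881 A.

I_supply ≈ 0.881 A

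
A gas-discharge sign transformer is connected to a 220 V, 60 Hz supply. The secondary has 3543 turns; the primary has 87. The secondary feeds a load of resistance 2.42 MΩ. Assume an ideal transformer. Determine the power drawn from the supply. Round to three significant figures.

P ≈ 33.2 W

V_s = V_p × N_s/N_p = 220 × 3543/87 = 8959.3 V.
I_s = V_s/R = 8959.3/(2.42×10^6) = 0.0037022 A.
I_p = I_s × N_s/N_p = 0.0037022 × 3543/87 = 0.15077 A.
P = V_p I_p = 220 × 0.15077 = 33.2 W.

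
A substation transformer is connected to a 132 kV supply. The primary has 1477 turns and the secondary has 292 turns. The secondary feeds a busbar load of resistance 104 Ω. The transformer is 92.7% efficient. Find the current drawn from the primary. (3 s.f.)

I_p ≈ 53.5 A

V_s = 132000 × 292/1477 = 26096 V.
I_s = V_s/R = 26096/104 = 250.92 A.
P_out = V_s I_s = 26096 × 250.92 = 6.5482×10^6 W.
P_in = P_out/η = 6.5482×10^6/0.927 = 7.0638×10^6 W.
I_p = P_in/V_p = 7.0638×10^6/132000 = 53.5 A.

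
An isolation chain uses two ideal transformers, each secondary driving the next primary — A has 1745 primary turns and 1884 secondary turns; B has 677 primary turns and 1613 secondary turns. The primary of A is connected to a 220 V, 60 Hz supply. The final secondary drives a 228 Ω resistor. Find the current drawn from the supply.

I_supply ≈ 6.38 A

Secondary of A: V = 220.00 × 1884/1745 = 237.52 V.
Secondary of B: V = 237.52 × 1613/677 = 565.92 V.
I_load = 565.92/228 = 2.4821 A, so P_out = 565.92 × 2.4821 = 1404.7 W.
All ideal ⇒ P_in = P_out, so I_supply = 1404.7/220 = 6.38 A.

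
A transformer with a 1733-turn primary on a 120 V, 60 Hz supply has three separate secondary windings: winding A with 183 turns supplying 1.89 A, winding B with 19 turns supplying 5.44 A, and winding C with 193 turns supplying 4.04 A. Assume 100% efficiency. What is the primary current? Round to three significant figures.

V_A = 120 × 183/1733 = 12.672 V; V_B = 120 × 19/1733 = 1.3156 V; V_C = 120 × 193/1733 = 13.364 V.
P_out = V_A I_A + V_B I_B + V_C I_C = 12.672×1.89 + 1.3156×5.44 + 13.364×4.04 = 23.949 + 7.1571 + 53.991 = 85.098 W.
Ideal ⇒ P_in = P_out, so I_p = P_out/V_p = 85.098/120 = 0.709 A.

I_p ≈ 0.709 A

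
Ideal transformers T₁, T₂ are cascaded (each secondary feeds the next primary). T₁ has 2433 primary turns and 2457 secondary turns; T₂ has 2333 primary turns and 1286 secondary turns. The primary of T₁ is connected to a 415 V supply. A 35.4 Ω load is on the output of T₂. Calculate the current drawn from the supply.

I_supply ≈ 3.63 A

Secondary of T₁: V = 415.00 × 2457/2433 = 419.09 V.
Secondary of T₂: V = 419.09 × 1286/2333 = 231.01 V.
I_load = 231.01/35.4 = 6.5258 A, so P_out = 231.01 × 6.5258 = 1507.5 W.
All ideal ⇒ P_in = P_out, so I_supply = 1507.5/415 = 3.63 A.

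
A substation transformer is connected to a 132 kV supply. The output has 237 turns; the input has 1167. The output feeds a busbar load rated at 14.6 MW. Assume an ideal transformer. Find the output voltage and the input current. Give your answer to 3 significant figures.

V_out = V_in × N_out/N_in = 132000 × 237/1167 = 26807 V.
I_out = P/V_out = 1.46×10^7/26807 = 544.63 A.
I_in = I_out × N_out/N_in = 544.63 × 237/1167 = 111 A.

V_out ≈ 26800 V, I_in ≈ 111 A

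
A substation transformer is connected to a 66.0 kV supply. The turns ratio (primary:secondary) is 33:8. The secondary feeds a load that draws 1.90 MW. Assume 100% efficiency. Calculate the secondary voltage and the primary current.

V_s ≈ 16000 V, I_p ≈ 28.8 A

V_s = V_p × N_s/N_p = 66000 × 8/33 = 16000 V.
I_s = P/V_s = 1.90×10^6/16000 = 118.75 A.
I_p = I_s × N_s/N_p = 118.75 × 8/33 = 28.8 A.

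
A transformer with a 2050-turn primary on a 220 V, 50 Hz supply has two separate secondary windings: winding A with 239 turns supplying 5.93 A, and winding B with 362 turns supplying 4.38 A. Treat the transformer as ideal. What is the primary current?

V_A = 220 × 239/2050 = 25.649 V; V_B = 220 × 362/2050 = 38.849 V.
P_out = V_A I_A + V_B I_B = 25.649×5.93 + 38.849×4.38 = 152.10 + 170.16 = 322.25 W.
Ideal ⇒ P_in = P_out, so I_p = P_out/V_p = 322.25/220 = 1.46 A.

I_p ≈ 1.46 A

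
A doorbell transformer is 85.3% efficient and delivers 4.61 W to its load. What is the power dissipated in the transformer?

P_in = P_out/η = 4.61/0.853 = 5.40445 W.
P_loss = P_in − P_out = 5.40445 − 4.61 = 0.794 W.

P_loss ≈ 0.794 W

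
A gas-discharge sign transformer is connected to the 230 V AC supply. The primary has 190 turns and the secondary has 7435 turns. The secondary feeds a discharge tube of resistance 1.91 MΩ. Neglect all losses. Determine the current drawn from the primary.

I_p ≈ 0.184 A

V_s = V_p × N_s/N_p = 230 × 7435/190 = 9000.3 V.
I_s = V_s/R = 9000.3/(1.91×10^6) = 0.0047122 A.
For an ideal transformer I_p N_p = I_s N_s, so I_p = 0.0047122 × 7435/190 = 0.184 A.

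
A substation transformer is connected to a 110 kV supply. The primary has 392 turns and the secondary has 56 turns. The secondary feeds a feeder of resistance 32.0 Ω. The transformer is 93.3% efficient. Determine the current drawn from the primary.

V_s = 110000 × 56/392 = 15714 V.
I_s = V_s/R = 15714/32.0 = 491.07 A.
P_out = V_s I_s = 15714 × 491.07 = 7.7168×10^6 W.
P_in = P_out/η = 7.7168×10^6/0.933 = 8.2710×10^6 W.
I_p = P_in/V_p = 8.2710×10^6/110000 = 75.2 A.

I_p ≈ 75.2 A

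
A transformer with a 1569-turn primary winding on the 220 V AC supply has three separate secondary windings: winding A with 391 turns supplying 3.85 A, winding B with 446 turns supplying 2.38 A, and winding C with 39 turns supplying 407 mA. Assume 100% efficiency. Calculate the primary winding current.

I_p ≈ 1.65 A

V_A = 220 × 391/1569 = 54.825 V; V_B = 220 × 446/1569 = 62.537 V; V_C = 220 × 39/1569 = 5.4685 V.
P_out = V_A I_A + V_B I_B + V_C I_C = 54.825×3.85 + 62.537×2.38 + 5.4685×0.407 = 211.08 + 148.84 + 2.2257 = 362.14 W.
Ideal ⇒ P_in = P_out, so I_p = P_out/V_p = 362.14/220 = 1.65 A.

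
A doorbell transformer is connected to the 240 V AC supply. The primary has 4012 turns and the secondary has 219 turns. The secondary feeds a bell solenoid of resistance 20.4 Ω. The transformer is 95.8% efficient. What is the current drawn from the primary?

I_p ≈ 0.0366 A

V_s = 240 × 219/4012 = 13.101 V.
I_s = V_s/R = 13.101/20.4 = 0.64219 A.
P_out = V_s I_s = 13.101 × 0.64219 = 8.4132 W.
P_in = P_out/η = 8.4132/0.958 = 8.7820 W.
I_p = P_in/V_p = 8.7820/240 = 0.0366 A.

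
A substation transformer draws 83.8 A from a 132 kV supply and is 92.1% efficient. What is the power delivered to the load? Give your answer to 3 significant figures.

P_out ≈ 1.02×10^7 W

P_in = V_in I_in = 132000 × 83.8 = 1.1062×10^7 W.
P_out = η P_in = 0.921 × 1.1062×10^7 = 1.02×10^7 W.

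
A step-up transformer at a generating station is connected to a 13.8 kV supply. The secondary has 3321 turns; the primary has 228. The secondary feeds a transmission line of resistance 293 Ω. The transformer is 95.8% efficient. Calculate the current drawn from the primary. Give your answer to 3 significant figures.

I_p ≈ 10400 A

V_s = 13800 × 3321/228 = 201010 V.
I_s = V_s/R = 201010/293 = 686.03 A.
P_out = V_s I_s = 201010 × 686.03 = 1.3790×10^8 W.
P_in = P_out/η = 1.3790×10^8/0.958 = 1.4394×10^8 W.
I_p = P_in/V_p = 1.4394×10^8/13800 = 10400 A.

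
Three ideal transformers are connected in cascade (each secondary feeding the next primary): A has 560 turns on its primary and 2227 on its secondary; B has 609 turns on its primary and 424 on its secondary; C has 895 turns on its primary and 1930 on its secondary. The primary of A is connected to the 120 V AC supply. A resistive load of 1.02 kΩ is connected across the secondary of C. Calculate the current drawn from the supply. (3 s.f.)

I_supply ≈ 4.19 A

Secondary of A: V = 120.00 × 2227/560 = 477.21 V.
Secondary of B: V = 477.21 × 424/609 = 332.25 V.
Secondary of C: V = 332.25 × 1930/895 = 716.47 V.
I_load = 716.47/1020 = 0.70242 A, so P_out = 716.47 × 0.70242 = 503.26 W.
All ideal ⇒ P_in = P_out, so I_supply = 503.26/120 = 4.19 A.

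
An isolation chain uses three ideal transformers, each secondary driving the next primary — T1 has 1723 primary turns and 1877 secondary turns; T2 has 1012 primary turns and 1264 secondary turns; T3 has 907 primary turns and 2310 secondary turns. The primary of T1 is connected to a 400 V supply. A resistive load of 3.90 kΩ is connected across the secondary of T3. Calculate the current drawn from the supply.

After T1: V = 400.00 × 1877/1723 = 435.75 V.
After T2: V = 435.75 × 1264/1012 = 544.26 V.
After T3: V = 544.26 × 2310/907 = 1386.2 V.
I_load = 1386.2/3900 = 0.35542 A, so P_out = 1386.2 × 0.35542 = 492.67 W.
All ideal ⇒ P_in = P_out, so I_supply = 492.67/400 = 1.23 A.

I_supply ≈ 1.23 A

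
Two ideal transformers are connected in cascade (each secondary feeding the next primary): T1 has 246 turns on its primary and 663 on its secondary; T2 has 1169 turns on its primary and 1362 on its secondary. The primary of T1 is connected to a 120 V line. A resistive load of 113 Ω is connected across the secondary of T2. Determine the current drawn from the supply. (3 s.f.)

I_supply ≈ 10.5 A

After T1: V = 120.00 × 663/246 = 323.41 V.
After T2: V = 323.41 × 1362/1169 = 376.81 V.
I_load = 376.81/113 = 3.3346 A, so P_out = 376.81 × 3.3346 = 1256.5 W.
All ideal ⇒ P_in = P_out, so I_supply = 1256.5/120 = 10.5 A.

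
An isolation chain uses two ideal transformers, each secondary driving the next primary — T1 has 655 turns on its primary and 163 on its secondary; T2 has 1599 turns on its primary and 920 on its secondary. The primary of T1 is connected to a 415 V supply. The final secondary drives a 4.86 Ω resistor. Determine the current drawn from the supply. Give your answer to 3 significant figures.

I_supply ≈ 1.75 A

Secondary of T1: V = 415.00 × 163/655 = 103.27 V.
Secondary of T2: V = 103.27 × 920/1599 = 59.420 V.
I_load = 59.420/4.86 = 12.226 A, so P_out = 59.420 × 12.226 = 726.49 W.
All ideal ⇒ P_in = P_out, so I_supply = 726.49/415 = 1.75 A.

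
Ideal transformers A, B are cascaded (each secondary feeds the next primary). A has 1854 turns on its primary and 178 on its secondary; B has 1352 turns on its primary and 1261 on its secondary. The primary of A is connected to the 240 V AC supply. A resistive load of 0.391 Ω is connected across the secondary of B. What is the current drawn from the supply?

Secondary of A: V = 240.00 × 178/1854 = 23.042 V.
Secondary of B: V = 23.042 × 1261/1352 = 21.491 V.
I_load = 21.491/0.391 = 54.965 A, so P_out = 21.491 × 54.965 = 1181.3 W.
All ideal ⇒ P_in = P_out, so I_supply = 1181.3/240 = 4.92 A.

I_supply ≈ 4.92 A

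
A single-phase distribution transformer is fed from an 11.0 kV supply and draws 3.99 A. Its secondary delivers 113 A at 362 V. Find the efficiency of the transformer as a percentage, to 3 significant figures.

η ≈ 93.2%

P_in = 11000 × 3.99 = 43890.0 W.
P_out = 362 × 113 = 40906.0 W.
η = P_out/P_in = 40906.0/43890.0 = 0.932.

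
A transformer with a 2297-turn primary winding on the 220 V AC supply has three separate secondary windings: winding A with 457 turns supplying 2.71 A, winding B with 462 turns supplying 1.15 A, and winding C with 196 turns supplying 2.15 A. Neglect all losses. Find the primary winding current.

I_p ≈ 0.954 A

V_A = 220 × 457/2297 = 43.770 V; V_B = 220 × 462/2297 = 44.249 V; V_C = 220 × 196/2297 = 18.772 V.
P_out = V_A I_A + V_B I_B + V_C I_C = 43.770×2.71 + 44.249×1.15 + 18.772×2.15 = 118.62 + 50.886 + 40.360 = 209.86 W.
Ideal ⇒ P_in = P_out, so I_p = P_out/V_p = 209.86/220 = 0.954 A.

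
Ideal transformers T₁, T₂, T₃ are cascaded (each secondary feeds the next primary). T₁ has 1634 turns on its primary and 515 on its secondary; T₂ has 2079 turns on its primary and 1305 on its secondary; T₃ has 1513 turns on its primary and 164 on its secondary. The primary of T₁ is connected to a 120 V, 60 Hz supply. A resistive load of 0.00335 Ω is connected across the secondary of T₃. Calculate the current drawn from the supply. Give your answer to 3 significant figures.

I_supply ≈ 16.5 A

Secondary of T₁: V = 120.00 × 515/1634 = 37.821 V.
Secondary of T₂: V = 37.821 × 1305/2079 = 23.741 V.
Secondary of T₃: V = 23.741 × 164/1513 = 2.5733 V.
I_load = 2.5733/0.00335 = 768.16 A, so P_out = 2.5733 × 768.16 = 1976.7 W.
All ideal ⇒ P_in = P_out, so I_supply = 1976.7/120 = 16.5 A.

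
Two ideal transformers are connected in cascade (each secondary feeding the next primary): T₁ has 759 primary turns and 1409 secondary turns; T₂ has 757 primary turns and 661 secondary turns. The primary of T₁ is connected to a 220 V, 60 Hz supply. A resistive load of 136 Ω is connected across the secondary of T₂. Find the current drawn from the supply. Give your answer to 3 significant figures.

After T₁: V = 220.00 × 1409/759 = 408.41 V.
After T₂: V = 408.41 × 661/757 = 356.61 V.
I_load = 356.61/136 = 2.6222 A, so P_out = 356.61 × 2.6222 = 935.10 W.
All ideal ⇒ P_in = P_out, so I_supply = 935.10/220 = 4.25 A.

I_supply ≈ 4.25 A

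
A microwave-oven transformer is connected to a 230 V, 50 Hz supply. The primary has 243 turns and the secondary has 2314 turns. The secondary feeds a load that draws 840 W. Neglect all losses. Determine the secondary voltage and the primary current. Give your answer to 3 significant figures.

V_s = V_p × N_s/N_p = 230 × 2314/243 = 2190.2 V.
I_s = P/V_s = 840/2190.2 = 0.38353 A.
I_p = I_s × N_s/N_p = 0.38353 × 2314/243 = 3.65 A.

V_s ≈ 2190 V, I_p ≈ 3.65 A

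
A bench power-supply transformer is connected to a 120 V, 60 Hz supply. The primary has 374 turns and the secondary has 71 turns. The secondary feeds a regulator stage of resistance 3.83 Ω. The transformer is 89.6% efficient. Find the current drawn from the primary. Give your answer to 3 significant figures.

V_s = 120 × 71/374 = 22.781 V.
I_s = V_s/R = 22.781/3.83 = 5.9480 A.
P_out = V_s I_s = 22.781 × 5.9480 = 135.50 W.
P_in = P_out/η = 135.50/0.896 = 151.23 W.
I_p = P_in/V_p = 151.23/120 = 1.26 A.

I_p ≈ 1.26 A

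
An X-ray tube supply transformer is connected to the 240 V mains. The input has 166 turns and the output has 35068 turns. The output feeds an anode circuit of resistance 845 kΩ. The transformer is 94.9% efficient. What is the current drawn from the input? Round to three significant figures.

I_in ≈ 13.4 A

V_out = 240 × 35068/166 = 50701 V.
I_out = V_out/R = 50701/845000 = 0.060001 A.
P_out = V_out I_out = 50701 × 0.060001 = 3042.1 W.
P_in = P_out/η = 3042.1/0.949 = 3205.6 W.
I_in = P_in/V_in = 3205.6/240 = 13.4 A.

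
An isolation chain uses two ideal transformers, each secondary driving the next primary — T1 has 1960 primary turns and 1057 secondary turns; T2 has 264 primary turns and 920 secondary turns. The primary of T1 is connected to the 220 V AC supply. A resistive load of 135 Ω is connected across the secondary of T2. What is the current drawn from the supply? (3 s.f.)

Secondary of T1: V = 220.00 × 1057/1960 = 118.64 V.
Secondary of T2: V = 118.64 × 920/264 = 413.45 V.
I_load = 413.45/135 = 3.0626 A, so P_out = 413.45 × 3.0626 = 1266.2 W.
All ideal ⇒ P_in = P_out, so I_supply = 1266.2/220 = 5.76 A.

I_supply ≈ 5.76 A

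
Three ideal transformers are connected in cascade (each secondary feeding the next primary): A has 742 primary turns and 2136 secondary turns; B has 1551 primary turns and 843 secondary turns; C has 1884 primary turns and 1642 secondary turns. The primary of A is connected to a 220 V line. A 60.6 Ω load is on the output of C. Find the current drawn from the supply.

After A: V = 220.00 × 2136/742 = 633.32 V.
After B: V = 633.32 × 843/1551 = 344.22 V.
After C: V = 344.22 × 1642/1884 = 300.00 V.
I_load = 300.00/60.6 = 4.9506 A, so P_out = 300.00 × 4.9506 = 1485.2 W.
All ideal ⇒ P_in = P_out, so I_supply = 1485.2/220 = 6.75 A.

I_supply ≈ 6.75 A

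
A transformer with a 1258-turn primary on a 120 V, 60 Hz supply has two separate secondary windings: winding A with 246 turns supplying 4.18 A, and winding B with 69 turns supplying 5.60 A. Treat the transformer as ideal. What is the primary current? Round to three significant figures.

I_p ≈ 1.12 A

V_A = 120 × 246/1258 = 23.466 V; V_B = 120 × 69/1258 = 6.5819 V.
P_out = V_A I_A + V_B I_B = 23.466×4.18 + 6.5819×5.60 = 98.087 + 36.859 = 134.95 W.
Ideal ⇒ P_in = P_out, so I_p = P_out/V_p = 134.95/120 = 1.12 A.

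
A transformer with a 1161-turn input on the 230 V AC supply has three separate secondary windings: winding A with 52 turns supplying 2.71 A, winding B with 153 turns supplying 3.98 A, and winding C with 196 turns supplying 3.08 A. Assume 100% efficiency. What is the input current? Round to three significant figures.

I_in ≈ 1.17 A

V_A = 230 × 52/1161 = 10.301 V; V_B = 230 × 153/1161 = 30.310 V; V_C = 230 × 196/1161 = 38.829 V.
P_out = V_A I_A + V_B I_B + V_C I_C = 10.301×2.71 + 30.310×3.98 + 38.829×3.08 = 27.917 + 120.63 + 119.59 = 268.14 W.
Ideal ⇒ P_in = P_out, so I_in = P_out/V_in = 268.14/230 = 1.17 A.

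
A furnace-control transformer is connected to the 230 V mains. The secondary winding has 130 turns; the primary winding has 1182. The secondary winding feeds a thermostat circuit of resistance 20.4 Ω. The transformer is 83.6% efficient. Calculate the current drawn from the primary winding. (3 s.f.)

I_p ≈ 0.163 A

V_s = 230 × 130/1182 = 25.296 V.
I_s = V_s/R = 25.296/20.4 = 1.2400 A.
P_out = V_s I_s = 25.296 × 1.2400 = 31.367 W.
P_in = P_out/η = 31.367/0.836 = 37.521 W.
I_p = P_in/V_p = 37.521/230 = 0.163 A.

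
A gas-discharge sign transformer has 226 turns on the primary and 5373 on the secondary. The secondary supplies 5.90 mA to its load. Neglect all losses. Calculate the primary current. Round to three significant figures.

For an ideal transformer I_p/I_s = N_s/N_p, so I_p = 0.00590 × 5373/226 = 0.140 A.

I_p ≈ 0.140 A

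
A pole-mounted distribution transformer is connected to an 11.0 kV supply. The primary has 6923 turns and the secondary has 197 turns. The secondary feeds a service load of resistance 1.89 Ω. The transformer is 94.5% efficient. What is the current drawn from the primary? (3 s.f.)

I_p ≈ 4.99 A

V_s = 11000 × 197/6923 = 313.01 V.
I_s = V_s/R = 313.01/1.89 = 165.62 A.
P_out = V_s I_s = 313.01 × 165.62 = 51840 W.
P_in = P_out/η = 51840/0.945 = 54857 W.
I_p = P_in/V_p = 54857/11000 = 4.99 A.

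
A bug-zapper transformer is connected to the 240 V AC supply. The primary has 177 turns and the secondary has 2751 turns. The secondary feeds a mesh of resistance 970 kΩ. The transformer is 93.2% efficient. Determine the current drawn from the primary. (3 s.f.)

V_s = 240 × 2751/177 = 3730.2 V.
I_s = V_s/R = 3730.2/970000 = 0.0038455 A.
P_out = V_s I_s = 3730.2 × 0.0038455 = 14.344 W.
P_in = P_out/η = 14.344/0.932 = 15.391 W.
I_p = P_in/V_p = 15.391/240 = 0.0641 A.

I_p ≈ 0.0641 A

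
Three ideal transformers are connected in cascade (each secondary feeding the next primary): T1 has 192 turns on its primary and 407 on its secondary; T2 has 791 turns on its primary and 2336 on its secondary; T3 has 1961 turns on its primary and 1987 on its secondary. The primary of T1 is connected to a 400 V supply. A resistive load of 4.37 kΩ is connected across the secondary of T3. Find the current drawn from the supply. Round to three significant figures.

I_supply ≈ 3.68 A

After T1: V = 400.00 × 407/192 = 847.92 V.
After T2: V = 847.92 × 2336/791 = 2504.1 V.
After T3: V = 2504.1 × 1987/1961 = 2537.3 V.
I_load = 2537.3/4370 = 0.58062 A, so P_out = 2537.3 × 0.58062 = 1473.2 W.
All ideal ⇒ P_in = P_out, so I_supply = 1473.2/400 = 3.68 A.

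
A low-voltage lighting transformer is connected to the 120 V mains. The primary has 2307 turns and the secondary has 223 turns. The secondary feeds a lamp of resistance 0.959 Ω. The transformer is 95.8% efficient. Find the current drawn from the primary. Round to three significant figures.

V_s = 120 × 223/2307 = 11.599 V.
I_s = V_s/R = 11.599/0.959 = 12.095 A.
P_out = V_s I_s = 11.599 × 12.095 = 140.30 W.
P_in = P_out/η = 140.30/0.958 = 146.45 W.
I_p = P_in/V_p = 146.45/120 = 1.22 A.

I_p ≈ 1.22 A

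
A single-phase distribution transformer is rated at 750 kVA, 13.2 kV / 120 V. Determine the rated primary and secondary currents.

I_p = S/V_p = 750000/13200 = 56.8 A.
I_s = S/V_s = 750000/120 = 6250 A.

I_p ≈ 56.8 A, I_s ≈ 6250 A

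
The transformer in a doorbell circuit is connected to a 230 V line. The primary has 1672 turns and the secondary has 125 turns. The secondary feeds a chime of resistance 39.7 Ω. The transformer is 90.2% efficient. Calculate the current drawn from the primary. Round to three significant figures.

I_p ≈ 0.0359 A

V_s = 230 × 125/1672 = 17.195 V.
I_s = V_s/R = 17.195/39.7 = 0.43312 A.
P_out = V_s I_s = 17.195 × 0.43312 = 7.4475 W.
P_in = P_out/η = 7.4475/0.902 = 8.2567 W.
I_p = P_in/V_p = 8.2567/230 = 0.0359 A.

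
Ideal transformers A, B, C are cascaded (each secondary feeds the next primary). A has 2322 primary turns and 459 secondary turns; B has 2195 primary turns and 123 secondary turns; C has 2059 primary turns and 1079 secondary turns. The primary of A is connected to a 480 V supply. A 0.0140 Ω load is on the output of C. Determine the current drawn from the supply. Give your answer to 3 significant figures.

After A: V = 480.00 × 459/2322 = 94.884 V.
After B: V = 94.884 × 123/2195 = 5.3169 V.
After C: V = 5.3169 × 1079/2059 = 2.7863 V.
I_load = 2.7863/0.0140 = 199.02 A, so P_out = 2.7863 × 199.02 = 554.53 W.
All ideal ⇒ P_in = P_out, so I_supply = 554.53/480 = 1.16 A.

I_supply ≈ 1.16 A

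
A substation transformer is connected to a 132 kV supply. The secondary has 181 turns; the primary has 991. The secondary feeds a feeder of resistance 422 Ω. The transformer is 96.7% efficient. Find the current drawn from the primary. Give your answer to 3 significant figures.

V_s = 132000 × 181/991 = 24109 V.
I_s = V_s/R = 24109/422 = 57.130 A.
P_out = V_s I_s = 24109 × 57.130 = 1.3774×10^6 W.
P_in = P_out/η = 1.3774×10^6/0.967 = 1.4244×10^6 W.
I_p = P_in/V_p = 1.4244×10^6/132000 = 10.8 A.

I_p ≈ 10.8 A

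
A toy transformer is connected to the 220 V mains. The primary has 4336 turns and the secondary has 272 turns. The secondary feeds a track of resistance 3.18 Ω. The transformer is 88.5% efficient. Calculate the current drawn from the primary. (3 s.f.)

I_p ≈ 0.308 A

V_s = 220 × 272/4336 = 13.801 V.
I_s = V_s/R = 13.801/3.18 = 4.3399 A.
P_out = V_s I_s = 13.801 × 4.3399 = 59.893 W.
P_in = P_out/η = 59.893/0.885 = 67.676 W.
I_p = P_in/V_p = 67.676/220 = 0.308 A.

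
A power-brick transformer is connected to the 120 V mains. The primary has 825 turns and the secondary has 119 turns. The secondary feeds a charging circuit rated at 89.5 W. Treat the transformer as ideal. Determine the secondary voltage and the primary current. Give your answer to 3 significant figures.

V_s = V_p × N_s/N_p = 120 × 119/825 = 17.309 V.
I_s = P/V_s = 89.5/17.309 = 5.1707 A.
I_p = I_s × N_s/N_p = 5.1707 × 119/825 = 0.746 A.

V_s ≈ 17.3 V, I_p ≈ 0.746 A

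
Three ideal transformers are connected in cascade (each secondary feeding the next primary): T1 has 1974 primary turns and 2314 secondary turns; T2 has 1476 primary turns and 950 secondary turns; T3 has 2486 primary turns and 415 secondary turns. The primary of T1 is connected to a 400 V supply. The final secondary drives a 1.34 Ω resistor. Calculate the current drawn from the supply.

Secondary of T1: V = 400.00 × 2314/1974 = 468.90 V.
Secondary of T2: V = 468.90 × 950/1476 = 301.80 V.
Secondary of T3: V = 301.80 × 415/2486 = 50.380 V.
I_load = 50.380/1.34 = 37.597 A, so P_out = 50.380 × 37.597 = 1894.2 W.
All ideal ⇒ P_in = P_out, so I_supply = 1894.2/400 = 4.74 A.

I_supply ≈ 4.74 A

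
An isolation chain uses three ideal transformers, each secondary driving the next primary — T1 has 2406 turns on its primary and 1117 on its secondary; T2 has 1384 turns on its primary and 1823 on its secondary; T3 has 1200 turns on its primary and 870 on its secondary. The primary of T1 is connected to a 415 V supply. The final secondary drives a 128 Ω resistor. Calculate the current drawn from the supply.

I_supply ≈ 0.637 A

After T1: V = 415.00 × 1117/2406 = 192.67 V.
After T2: V = 192.67 × 1823/1384 = 253.78 V.
After T3: V = 253.78 × 870/1200 = 183.99 V.
I_load = 183.99/128 = 1.4374 A, so P_out = 183.99 × 1.4374 = 264.47 W.
All ideal ⇒ P_in = P_out, so I_supply = 264.47/415 = 0.637 A.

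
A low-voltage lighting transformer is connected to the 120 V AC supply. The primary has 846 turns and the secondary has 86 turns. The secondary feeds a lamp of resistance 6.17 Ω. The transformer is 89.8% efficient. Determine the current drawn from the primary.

I_p ≈ 0.224 A

V_s = 120 × 86/846 = 12.199 V.
I_s = V_s/R = 12.199/6.17 = 1.9771 A.
P_out = V_s I_s = 12.199 × 1.9771 = 24.118 W.
P_in = P_out/η = 24.118/0.898 = 26.857 W.
I_p = P_in/V_p = 26.857/120 = 0.224 A.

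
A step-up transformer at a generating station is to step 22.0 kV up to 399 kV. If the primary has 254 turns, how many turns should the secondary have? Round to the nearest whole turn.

N_s/N_p = V_s/V_p, so N_s = 254 × 399000/22000 = 4606.6 ≈ 4607 turns.

N_s = 4607 turns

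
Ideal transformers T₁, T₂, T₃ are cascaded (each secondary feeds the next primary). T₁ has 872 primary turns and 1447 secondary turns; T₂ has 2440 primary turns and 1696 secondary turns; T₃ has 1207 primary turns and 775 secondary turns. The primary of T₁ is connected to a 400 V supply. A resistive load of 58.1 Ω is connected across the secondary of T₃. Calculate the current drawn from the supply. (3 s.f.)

After T₁: V = 400.00 × 1447/872 = 663.76 V.
After T₂: V = 663.76 × 1696/2440 = 461.37 V.
After T₃: V = 461.37 × 775/1207 = 296.24 V.
I_load = 296.24/58.1 = 5.0988 A, so P_out = 296.24 × 5.0988 = 1510.5 W.
All ideal ⇒ P_in = P_out, so I_supply = 1510.5/400 = 3.78 A.

I_supply ≈ 3.78 A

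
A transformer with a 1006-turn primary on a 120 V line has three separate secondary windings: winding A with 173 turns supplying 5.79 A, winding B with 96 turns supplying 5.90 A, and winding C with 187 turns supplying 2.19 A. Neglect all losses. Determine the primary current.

V_A = 120 × 173/1006 = 20.636 V; V_B = 120 × 96/1006 = 11.451 V; V_C = 120 × 187/1006 = 22.306 V.
P_out = V_A I_A + V_B I_B + V_C I_C = 20.636×5.79 + 11.451×5.90 + 22.306×2.19 = 119.48 + 67.563 + 48.850 = 235.90 W.
Ideal ⇒ P_in = P_out, so I_p = P_out/V_p = 235.90/120 = 1.97 A.

I_p ≈ 1.97 A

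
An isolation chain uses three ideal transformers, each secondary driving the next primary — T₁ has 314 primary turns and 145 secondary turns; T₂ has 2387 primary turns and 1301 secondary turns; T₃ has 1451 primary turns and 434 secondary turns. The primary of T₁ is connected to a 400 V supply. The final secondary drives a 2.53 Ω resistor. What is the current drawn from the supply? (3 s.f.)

I_supply ≈ 0.896 A

Secondary of T₁: V = 400.00 × 145/314 = 184.71 V.
Secondary of T₂: V = 184.71 × 1301/2387 = 100.68 V.
Secondary of T₃: V = 100.68 × 434/1451 = 30.112 V.
I_load = 30.112/2.53 = 11.902 A, so P_out = 30.112 × 11.902 = 358.40 W.
All ideal ⇒ P_in = P_out, so I_supply = 358.40/400 = 0.896 A.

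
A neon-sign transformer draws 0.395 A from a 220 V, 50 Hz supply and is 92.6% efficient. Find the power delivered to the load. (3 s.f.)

P_in = V_p I_p = 220 × 0.395 = 86.900 W.
P_out = η P_in = 0.926 × 86.900 = 80.5 W.

P_out ≈ 80.5 W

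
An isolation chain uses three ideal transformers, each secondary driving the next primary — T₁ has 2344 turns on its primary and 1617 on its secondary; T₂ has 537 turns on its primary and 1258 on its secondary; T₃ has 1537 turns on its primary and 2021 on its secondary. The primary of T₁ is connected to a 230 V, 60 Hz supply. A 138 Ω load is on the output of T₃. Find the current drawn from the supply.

I_supply ≈ 7.53 A

After T₁: V = 230.00 × 1617/2344 = 158.66 V.
After T₂: V = 158.66 × 1258/537 = 371.69 V.
After T₃: V = 371.69 × 2021/1537 = 488.74 V.
I_load = 488.74/138 = 3.5416 A, so P_out = 488.74 × 3.5416 = 1730.9 W.
All ideal ⇒ P_in = P_out, so I_supply = 1730.9/230 = 7.53 A.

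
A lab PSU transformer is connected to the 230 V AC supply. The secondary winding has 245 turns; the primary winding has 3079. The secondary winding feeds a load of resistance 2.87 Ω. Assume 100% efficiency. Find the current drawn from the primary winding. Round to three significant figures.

I_p ≈ 0.507 A

V_s = V_p × N_s/N_p = 230 × 245/3079 = 18.301 V.
I_s = V_s/R = 18.301/2.87 = 6.3768 A.
For an ideal transformer I_p N_p = I_s N_s, so I_p = 6.3768 × 245/3079 = 0.507 A.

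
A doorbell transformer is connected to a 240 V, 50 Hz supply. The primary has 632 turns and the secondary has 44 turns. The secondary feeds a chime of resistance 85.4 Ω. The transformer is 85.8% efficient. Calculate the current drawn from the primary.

V_s = 240 × 44/632 = 16.709 V.
I_s = V_s/R = 16.709/85.4 = 0.19565 A.
P_out = V_s I_s = 16.709 × 0.19565 = 3.2692 W.
P_in = P_out/η = 3.2692/0.858 = 3.8102 W.
I_p = P_in/V_p = 3.8102/240 = 0.0159 A.

I_p ≈ 0.0159 A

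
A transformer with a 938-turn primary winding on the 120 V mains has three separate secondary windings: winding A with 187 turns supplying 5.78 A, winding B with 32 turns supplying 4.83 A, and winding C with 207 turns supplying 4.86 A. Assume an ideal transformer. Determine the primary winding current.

I_p ≈ 2.39 A

V_A = 120 × 187/938 = 23.923 V; V_B = 120 × 32/938 = 4.0938 V; V_C = 120 × 207/938 = 26.482 V.
P_out = V_A I_A + V_B I_B + V_C I_C = 23.923×5.78 + 4.0938×4.83 + 26.482×4.86 = 138.28 + 19.773 + 128.70 = 286.75 W.
Ideal ⇒ P_in = P_out, so I_p = P_out/V_p = 286.75/120 = 2.39 A.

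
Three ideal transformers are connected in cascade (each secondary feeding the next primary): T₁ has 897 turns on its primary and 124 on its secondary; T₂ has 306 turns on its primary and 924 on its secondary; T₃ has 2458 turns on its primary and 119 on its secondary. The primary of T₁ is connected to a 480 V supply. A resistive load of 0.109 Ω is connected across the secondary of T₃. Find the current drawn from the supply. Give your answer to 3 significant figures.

I_supply ≈ 1.80 A

After T₁: V = 480.00 × 124/897 = 66.355 V.
After T₂: V = 66.355 × 924/306 = 200.36 V.
After T₃: V = 200.36 × 119/2458 = 9.7003 V.
I_load = 9.7003/0.109 = 88.994 A, so P_out = 9.7003 × 88.994 = 863.27 W.
All ideal ⇒ P_in = P_out, so I_supply = 863.27/480 = 1.80 A.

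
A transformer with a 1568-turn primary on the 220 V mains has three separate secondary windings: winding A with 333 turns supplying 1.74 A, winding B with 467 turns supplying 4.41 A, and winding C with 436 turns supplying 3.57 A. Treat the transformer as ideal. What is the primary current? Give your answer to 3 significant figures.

V_A = 220 × 333/1568 = 46.722 V; V_B = 220 × 467/1568 = 65.523 V; V_C = 220 × 436/1568 = 61.173 V.
P_out = V_A I_A + V_B I_B + V_C I_C = 46.722×1.74 + 65.523×4.41 + 61.173×3.57 = 81.296 + 288.96 + 218.39 = 588.64 W.
Ideal ⇒ P_in = P_out, so I_p = P_out/V_p = 588.64/220 = 2.68 A.

I_p ≈ 2.68 A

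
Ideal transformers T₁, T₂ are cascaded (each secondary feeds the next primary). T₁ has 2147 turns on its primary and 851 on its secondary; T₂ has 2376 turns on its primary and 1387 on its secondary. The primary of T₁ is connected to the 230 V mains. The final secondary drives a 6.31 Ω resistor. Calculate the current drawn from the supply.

I_supply ≈ 1.95 A

After T₁: V = 230.00 × 851/2147 = 91.164 V.
After T₂: V = 91.164 × 1387/2376 = 53.218 V.
I_load = 53.218/6.31 = 8.4339 A, so P_out = 53.218 × 8.4339 = 448.83 W.
All ideal ⇒ P_in = P_out, so I_supply = 448.83/230 = 1.95 A.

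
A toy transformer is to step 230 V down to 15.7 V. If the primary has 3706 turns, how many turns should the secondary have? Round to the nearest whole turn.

N_s = 253 turns

N_s/N_p = V_s/V_p, so N_s = 3706 × 15.7/230 = 253.0 ≈ 253 turns.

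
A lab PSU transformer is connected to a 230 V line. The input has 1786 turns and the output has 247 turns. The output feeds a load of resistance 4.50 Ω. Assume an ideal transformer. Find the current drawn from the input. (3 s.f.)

V_out = V_in × N_out/N_in = 230 × 247/1786 = 31.809 V.
I_out = V_out/R = 31.809/4.50 = 7.0686 A.
For an ideal transformer I_in N_in = I_out N_out, so I_in = 7.0686 × 247/1786 = 0.978 A.

I_in ≈ 0.978 A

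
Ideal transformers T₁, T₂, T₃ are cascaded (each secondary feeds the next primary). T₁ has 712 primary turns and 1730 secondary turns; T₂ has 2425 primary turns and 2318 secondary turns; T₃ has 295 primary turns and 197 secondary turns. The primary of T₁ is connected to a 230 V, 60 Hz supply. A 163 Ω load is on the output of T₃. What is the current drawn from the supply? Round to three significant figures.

I_supply ≈ 3.39 A

Secondary of T₁: V = 230.00 × 1730/712 = 558.85 V.
Secondary of T₂: V = 558.85 × 2318/2425 = 534.19 V.
Secondary of T₃: V = 534.19 × 197/295 = 356.73 V.
I_load = 356.73/163 = 2.1885 A, so P_out = 356.73 × 2.1885 = 780.71 W.
All ideal ⇒ P_in = P_out, so I_supply = 780.71/230 = 3.39 A.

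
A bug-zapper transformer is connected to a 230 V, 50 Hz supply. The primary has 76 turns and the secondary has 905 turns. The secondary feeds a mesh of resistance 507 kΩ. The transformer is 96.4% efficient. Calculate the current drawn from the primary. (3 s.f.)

I_p ≈ 0.0667 A

V_s = 230 × 905/76 = 2738.8 V.
I_s = V_s/R = 2738.8/507000 = 0.0054020 A.
P_out = V_s I_s = 2738.8 × 0.0054020 = 14.795 W.
P_in = P_out/η = 14.795/0.964 = 15.348 W.
I_p = P_in/V_p = 15.348/230 = 0.0667 A.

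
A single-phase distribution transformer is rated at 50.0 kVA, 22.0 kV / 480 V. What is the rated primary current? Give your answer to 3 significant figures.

I_p = S/V_p = 50000/22000 = 2.27 A.

I_p ≈ 2.27 A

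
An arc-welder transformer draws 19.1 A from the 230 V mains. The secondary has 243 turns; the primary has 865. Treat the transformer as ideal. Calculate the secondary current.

I_s ≈ 68.0 A

I_s/I_p = N_p/N_s, so I_s = 19.1 × 865/243 = 68.0 A.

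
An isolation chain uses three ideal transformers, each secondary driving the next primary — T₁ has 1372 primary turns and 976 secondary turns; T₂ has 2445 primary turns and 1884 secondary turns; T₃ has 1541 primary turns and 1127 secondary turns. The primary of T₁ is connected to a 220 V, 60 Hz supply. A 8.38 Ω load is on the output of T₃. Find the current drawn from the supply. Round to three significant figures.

I_supply ≈ 4.22 A

After T₁: V = 220.00 × 976/1372 = 156.50 V.
After T₂: V = 156.50 × 1884/2445 = 120.59 V.
After T₃: V = 120.59 × 1127/1541 = 88.195 V.
I_load = 88.195/8.38 = 10.524 A, so P_out = 88.195 × 10.524 = 928.20 W.
All ideal ⇒ P_in = P_out, so I_supply = 928.20/220 = 4.22 A.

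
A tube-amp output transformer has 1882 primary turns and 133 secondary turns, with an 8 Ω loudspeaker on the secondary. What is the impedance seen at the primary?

Z_p = (N_p/N_s)² × Z_s = (1882/133)² × 8 = 1600 Ω.

Z_p ≈ 1600 Ω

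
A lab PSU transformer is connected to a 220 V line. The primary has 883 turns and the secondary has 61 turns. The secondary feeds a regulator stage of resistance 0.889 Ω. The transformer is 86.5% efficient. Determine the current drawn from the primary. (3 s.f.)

V_s = 220 × 61/883 = 15.198 V.
I_s = V_s/R = 15.198/0.889 = 17.096 A.
P_out = V_s I_s = 15.198 × 17.096 = 259.83 W.
P_in = P_out/η = 259.83/0.865 = 300.38 W.
I_p = P_in/V_p = 300.38/220 = 1.37 A.

I_p ≈ 1.37 A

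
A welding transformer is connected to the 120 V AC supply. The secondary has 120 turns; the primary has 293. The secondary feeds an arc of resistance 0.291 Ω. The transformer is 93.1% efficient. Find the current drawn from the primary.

I_p ≈ 74.3 A

V_s = 120 × 120/293 = 49.147 V.
I_s = V_s/R = 49.147/0.291 = 168.89 A.
P_out = V_s I_s = 49.147 × 168.89 = 8300.4 W.
P_in = P_out/η = 8300.4/0.931 = 8915.5 W.
I_p = P_in/V_p = 8915.5/120 = 74.3 A.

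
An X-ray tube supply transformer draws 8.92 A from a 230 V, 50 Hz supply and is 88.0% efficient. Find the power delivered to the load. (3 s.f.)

P_out ≈ 1810 W

P_in = V_in I_in = 230 × 8.92 = 2051.6 W.
P_out = η P_in = 0.880 × 2051.6 = 1810 W.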